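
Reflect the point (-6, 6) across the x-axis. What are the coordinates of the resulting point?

Reflection across x-axis: (-6, 6) → (-6, -6)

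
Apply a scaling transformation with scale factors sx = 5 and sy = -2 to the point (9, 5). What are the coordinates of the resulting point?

Scaling matrix:
[[5, 0], [0, -2]]
Result: (9 × 5, 5 × -2) = (45, -10)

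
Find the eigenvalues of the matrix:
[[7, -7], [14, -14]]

Characteristic equation: det(A - λI) = 0
λ² - (trace)λ + (det) = 0
trace = 7 + -14 = -7, det = (7)(-14) - (-7)(14) = 0
λ² - (-7)λ + (0) = 0
λ = (-7 ± √((-7)² - 4·(0))) / 2 = (-7 ± √49) / 2
Solving: λ = -7, 0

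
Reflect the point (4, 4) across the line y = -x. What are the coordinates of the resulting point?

Reflection across line y = -x: (4, 4) → (-4, -4)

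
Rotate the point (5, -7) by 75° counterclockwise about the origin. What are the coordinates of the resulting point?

Rotation matrix for 75°: [[cos 75°, -sin 75°], [sin 75°, cos 75°]] ≈ [[0.258819, -0.965926], [0.965926, 0.258819]]
[[0.258819, -0.965926], [0.965926, 0.258819]] × [5, -7]ᵀ ≈ [8.0556, 3.0179]ᵀ
Result: (8.0556, 3.0179)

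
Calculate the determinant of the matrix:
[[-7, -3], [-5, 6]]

For a 2×2 matrix [[a, b], [c, d]], det = ad - bc
det = (-7)(6) - (-3)(-5) = -42 - 15 = -57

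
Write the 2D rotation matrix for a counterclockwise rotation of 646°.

Rotation matrix formula: [[cos θ, -sin θ], [sin θ, cos θ]]
For θ = 646°:
cos(646°) = 0.2756
sin(646°) = -0.9613
Result: [[0.2756, 0.9613], [-0.9613, 0.2756]]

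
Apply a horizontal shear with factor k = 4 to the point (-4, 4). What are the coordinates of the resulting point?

Shear matrix for horizontal shear with factor k = 4:
[[1, 4], [0, 1]]
Result: (-4, 4) → (12, 4)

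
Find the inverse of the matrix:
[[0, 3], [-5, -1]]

For [[a,b],[c,d]], inverse = (1/det)·[[d,-b],[-c,a]]
det = (0)(-1) - (3)(-5) = 0 - -15 = 15
Inverse = (1/15)·[[-1, -3], [5, 0]]
= [[-1/15, -1/5], [1/3, 0]]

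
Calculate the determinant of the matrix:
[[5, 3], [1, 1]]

For a 2×2 matrix [[a, b], [c, d]], det = ad - bc
det = (5)(1) - (3)(1) = 5 - 3 = 2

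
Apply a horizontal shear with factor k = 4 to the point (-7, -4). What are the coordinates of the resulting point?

Shear matrix for horizontal shear with factor k = 4:
[[1, 4], [0, 1]]
Result: (-7, -4) → (-23, -4)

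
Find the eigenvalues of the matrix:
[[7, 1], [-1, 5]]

Characteristic equation: det(A - λI) = 0
λ² - (trace)λ + (det) = 0
trace = 7 + 5 = 12, det = (7)(5) - (1)(-1) = 36
λ² - (12)λ + (36) = 0
λ = (12 ± √((12)² - 4·(36))) / 2 = (12 ± √0) / 2
Solving: λ = 6, 6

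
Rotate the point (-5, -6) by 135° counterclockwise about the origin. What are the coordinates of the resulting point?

Rotation matrix for 135°: [[cos 135°, -sin 135°], [sin 135°, cos 135°]] ≈ [[-0.707107, -0.707107], [0.707107, -0.707107]]
[[-0.707107, -0.707107], [0.707107, -0.707107]] × [-5, -6]ᵀ ≈ [7.7782, 0.7071]ᵀ
Result: (7.7782, 0.7071)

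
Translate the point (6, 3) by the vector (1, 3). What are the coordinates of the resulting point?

Translation by (1, 3) (homogeneous matrix [[1, 0, 1], [0, 1, 3], [0, 0, 1]]):
x' = 6 + 1 = 7
y' = 3 + 3 = 6
Result: (7, 6)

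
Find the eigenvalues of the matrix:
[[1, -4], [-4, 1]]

Characteristic equation: det(A - λI) = 0
λ² - (trace)λ + (det) = 0
trace = 1 + 1 = 2, det = (1)(1) - (-4)(-4) = -15
λ² - (2)λ + (-15) = 0
λ = (2 ± √((2)² - 4·(-15))) / 2 = (2 ± √64) / 2
Solving: λ = -3, 5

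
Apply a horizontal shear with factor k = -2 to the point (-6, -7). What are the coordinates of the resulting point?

Shear matrix for horizontal shear with factor k = -2:
[[1, -2], [0, 1]]
Result: (-6, -7) → (8, -7)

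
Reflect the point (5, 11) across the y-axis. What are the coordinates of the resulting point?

Reflection across y-axis: (5, 11) → (-5, 11)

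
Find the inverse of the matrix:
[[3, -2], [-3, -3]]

For [[a,b],[c,d]], inverse = (1/det)·[[d,-b],[-c,a]]
det = (3)(-3) - (-2)(-3) = -9 - 6 = -15
Inverse = (1/-15)·[[-3, 2], [3, 3]]
= [[1/5, -2/15], [-1/5, -1/5]]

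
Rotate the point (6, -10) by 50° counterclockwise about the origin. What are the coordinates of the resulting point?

Rotation matrix for 50°: [[cos 50°, -sin 50°], [sin 50°, cos 50°]] ≈ [[0.642788, -0.766044], [0.766044, 0.642788]]
[[0.642788, -0.766044], [0.766044, 0.642788]] × [6, -10]ᵀ ≈ [11.5172, -1.8316]ᵀ
Result: (11.5172, -1.8316)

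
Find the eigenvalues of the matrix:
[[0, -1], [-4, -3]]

Characteristic equation: det(A - λI) = 0
λ² - (trace)λ + (det) = 0
trace = 0 + -3 = -3, det = (0)(-3) - (-1)(-4) = -4
λ² - (-3)λ + (-4) = 0
λ = (-3 ± √((-3)² - 4·(-4))) / 2 = (-3 ± √25) / 2
Solving: λ = -4, 1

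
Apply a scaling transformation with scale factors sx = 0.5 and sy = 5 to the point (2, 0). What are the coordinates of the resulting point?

Scaling matrix:
[[0.50, 0], [0, 5]]
Result: (2 × 0.5, 0 × 5) = (1, 0)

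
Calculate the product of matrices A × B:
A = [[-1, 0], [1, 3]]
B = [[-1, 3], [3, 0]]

Matrix multiplication:
C[0][0] = -1×-1 + 0×3 = 1
C[0][1] = -1×3 + 0×0 = -3
C[1][0] = 1×-1 + 3×3 = 8
C[1][1] = 1×3 + 3×0 = 3
Result: [[1, -3], [8, 3]]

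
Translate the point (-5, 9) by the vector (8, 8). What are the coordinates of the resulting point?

Translation by (8, 8) (homogeneous matrix [[1, 0, 8], [0, 1, 8], [0, 0, 1]]):
x' = -5 + 8 = 3
y' = 9 + 8 = 17
Result: (3, 17)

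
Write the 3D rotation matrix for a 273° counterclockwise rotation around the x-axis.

Rotation matrix for counterclockwise 273° around x-axis:
cos(273°) = 0.0523, sin(273°) = -0.9986
Result: [[1, 0, 0], [0, 0.0523, 0.9986], [0, -0.9986, 0.0523]]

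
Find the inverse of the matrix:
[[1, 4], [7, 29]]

For [[a,b],[c,d]], inverse = (1/det)·[[d,-b],[-c,a]]
det = (1)(29) - (4)(7) = 29 - 28 = 1
Inverse = [[29, -4], [-7, 1]]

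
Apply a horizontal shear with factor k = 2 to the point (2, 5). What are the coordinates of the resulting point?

Shear matrix for horizontal shear with factor k = 2:
[[1, 2], [0, 1]]
Result: (2, 5) → (12, 5)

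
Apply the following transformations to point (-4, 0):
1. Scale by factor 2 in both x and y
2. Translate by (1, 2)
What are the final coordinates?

Step 1: Scale (-4, 0) by 2 → (-8, 0)
Step 2: Translate by (1, 2) → (-7, 2)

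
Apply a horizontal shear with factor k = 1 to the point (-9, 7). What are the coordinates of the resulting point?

Shear matrix for horizontal shear with factor k = 1:
[[1, 1], [0, 1]]
Result: (-9, 7) → (-2, 7)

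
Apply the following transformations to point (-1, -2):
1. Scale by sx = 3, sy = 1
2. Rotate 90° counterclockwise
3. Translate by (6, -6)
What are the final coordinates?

Step 1: Scale → (-3, -2)
Step 2: Rotate 90° → (2, -3)
Step 3: Translate → (8, -9)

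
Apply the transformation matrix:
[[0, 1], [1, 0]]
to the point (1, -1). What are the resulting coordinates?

Matrix multiplication:
[[0, 1], [1, 0]] × [1, -1]ᵀ
= [(0)(1) + (1)(-1), (1)(1) + (0)(-1)]ᵀ
= [-1, 1]ᵀ
Result: (-1, 1)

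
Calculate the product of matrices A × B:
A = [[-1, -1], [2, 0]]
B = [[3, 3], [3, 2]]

Matrix multiplication:
C[0][0] = -1×3 + -1×3 = -6
C[0][1] = -1×3 + -1×2 = -5
C[1][0] = 2×3 + 0×3 = 6
C[1][1] = 2×3 + 0×2 = 6
Result: [[-6, -5], [6, 6]]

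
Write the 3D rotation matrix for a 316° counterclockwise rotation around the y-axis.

Rotation matrix for counterclockwise 316° around y-axis:
cos(316°) = 0.7193, sin(316°) = -0.6947
Result: [[0.7193, 0, -0.6947], [0, 1, 0], [0.6947, 0, 0.7193]]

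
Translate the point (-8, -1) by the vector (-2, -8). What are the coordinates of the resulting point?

Translation by (-2, -8) (homogeneous matrix [[1, 0, -2], [0, 1, -8], [0, 0, 1]]):
x' = -8 + -2 = -10
y' = -1 + -8 = -9
Result: (-10, -9)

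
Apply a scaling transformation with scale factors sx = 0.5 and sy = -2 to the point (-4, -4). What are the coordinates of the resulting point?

Scaling matrix:
[[0.50, 0], [0, -2]]
Result: (-4 × 0.5, -4 × -2) = (-2, 8)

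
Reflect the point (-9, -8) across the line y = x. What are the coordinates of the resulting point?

Reflection across line y = x: (-9, -8) → (-8, -9)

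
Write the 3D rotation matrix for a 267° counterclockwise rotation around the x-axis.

Rotation matrix for counterclockwise 267° around x-axis:
cos(267°) = -0.0523, sin(267°) = -0.9986
Result: [[1, 0, 0], [0, -0.0523, 0.9986], [0, -0.9986, -0.0523]]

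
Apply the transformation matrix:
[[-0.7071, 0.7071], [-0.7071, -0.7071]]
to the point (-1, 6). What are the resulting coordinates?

Matrix multiplication:
[[-0.7071, 0.7071], [-0.7071, -0.7071]] × [-1, 6]ᵀ
= [(-0.7071)(-1) + (0.7071)(6), (-0.7071)(-1) + (-0.7071)(6)]ᵀ
= [4.9497, -3.5355]ᵀ
Result: (4.9497, -3.5355)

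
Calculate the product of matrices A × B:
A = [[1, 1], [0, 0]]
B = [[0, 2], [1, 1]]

Matrix multiplication:
C[0][0] = 1×0 + 1×1 = 1
C[0][1] = 1×2 + 1×1 = 3
C[1][0] = 0×0 + 0×1 = 0
C[1][1] = 0×2 + 0×1 = 0
Result: [[1, 3], [0, 0]]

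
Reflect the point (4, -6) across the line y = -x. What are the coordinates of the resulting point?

Reflection across line y = -x: (4, -6) → (6, -4)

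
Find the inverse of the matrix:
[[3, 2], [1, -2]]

For [[a,b],[c,d]], inverse = (1/det)·[[d,-b],[-c,a]]
det = (3)(-2) - (2)(1) = -6 - 2 = -8
Inverse = (1/-8)·[[-2, -2], [-1, 3]]
= [[1/4, 1/4], [1/8, -3/8]]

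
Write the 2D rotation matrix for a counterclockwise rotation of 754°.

Rotation matrix formula: [[cos θ, -sin θ], [sin θ, cos θ]]
For θ = 754°:
cos(754°) = 0.8290
sin(754°) = 0.5592
Result: [[0.8290, -0.5592], [0.5592, 0.8290]]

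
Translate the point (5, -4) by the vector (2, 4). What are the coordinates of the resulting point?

Translation by (2, 4) (homogeneous matrix [[1, 0, 2], [0, 1, 4], [0, 0, 1]]):
x' = 5 + 2 = 7
y' = -4 + 4 = 0
Result: (7, 0)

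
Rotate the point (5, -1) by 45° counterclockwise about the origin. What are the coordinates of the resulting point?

Rotation matrix for 45°: [[cos 45°, -sin 45°], [sin 45°, cos 45°]] ≈ [[0.707107, -0.707107], [0.707107, 0.707107]]
[[0.707107, -0.707107], [0.707107, 0.707107]] × [5, -1]ᵀ ≈ [4.2426, 2.8284]ᵀ
Result: (4.2426, 2.8284)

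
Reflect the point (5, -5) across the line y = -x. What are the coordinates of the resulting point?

Reflection across line y = -x: (5, -5) → (5, -5)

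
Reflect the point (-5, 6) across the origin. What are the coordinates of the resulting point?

Reflection across origin: (-5, 6) → (5, -6)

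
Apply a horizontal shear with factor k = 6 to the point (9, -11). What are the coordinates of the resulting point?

Shear matrix for horizontal shear with factor k = 6:
[[1, 6], [0, 1]]
Result: (9, -11) → (-57, -11)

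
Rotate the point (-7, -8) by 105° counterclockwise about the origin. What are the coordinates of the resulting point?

Rotation matrix for 105°: [[cos 105°, -sin 105°], [sin 105°, cos 105°]] ≈ [[-0.258819, -0.965926], [0.965926, -0.258819]]
[[-0.258819, -0.965926], [0.965926, -0.258819]] × [-7, -8]ᵀ ≈ [9.5391, -4.6909]ᵀ
Result: (9.5391, -4.6909)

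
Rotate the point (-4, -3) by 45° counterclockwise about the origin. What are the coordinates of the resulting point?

Rotation matrix for 45°: [[cos 45°, -sin 45°], [sin 45°, cos 45°]] ≈ [[0.707107, -0.707107], [0.707107, 0.707107]]
[[0.707107, -0.707107], [0.707107, 0.707107]] × [-4, -3]ᵀ ≈ [-0.7071, -4.9497]ᵀ
Result: (-0.7071, -4.9497)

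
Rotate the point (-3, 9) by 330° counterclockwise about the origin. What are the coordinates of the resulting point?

Rotation matrix for 330°: [[cos 330°, -sin 330°], [sin 330°, cos 330°]] ≈ [[0.866025, 0.500000], [-0.500000, 0.866025]]
[[0.866025, 0.500000], [-0.500000, 0.866025]] × [-3, 9]ᵀ ≈ [1.9019, 9.2942]ᵀ
Result: (1.9019, 9.2942)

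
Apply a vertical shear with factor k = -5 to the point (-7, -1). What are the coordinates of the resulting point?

Shear matrix for vertical shear with factor k = -5:
[[1, 0], [-5, 1]]
Result: (-7, -1) → (-7, 34)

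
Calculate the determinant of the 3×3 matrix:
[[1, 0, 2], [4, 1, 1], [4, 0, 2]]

Expansion along first row:
det = 1·det([[1,1],[0,2]]) - 0·det([[4,1],[4,2]]) + 2·det([[4,1],[4,0]])
    = 1·(1·2 - 1·0) - 0·(4·2 - 1·4) + 2·(4·0 - 1·4)
    = 1·2 - 0·4 + 2·-4
    = 2 + 0 + -8 = -6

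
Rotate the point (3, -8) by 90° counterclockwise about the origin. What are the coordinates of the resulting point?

Rotation matrix for 90°: [[cos 90°, -sin 90°], [sin 90°, cos 90°]] = [[0, -1], [1, 0]]
[[0, -1], [1, 0]] × [3, -8]ᵀ = [8, 3]ᵀ
Result: (8, 3)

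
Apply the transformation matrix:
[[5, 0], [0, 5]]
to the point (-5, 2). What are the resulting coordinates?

Matrix multiplication:
[[5, 0], [0, 5]] × [-5, 2]ᵀ
= [(5)(-5) + (0)(2), (0)(-5) + (5)(2)]ᵀ
= [-25, 10]ᵀ
Result: (-25, 10)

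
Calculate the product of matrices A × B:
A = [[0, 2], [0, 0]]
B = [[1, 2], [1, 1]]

Matrix multiplication:
C[0][0] = 0×1 + 2×1 = 2
C[0][1] = 0×2 + 2×1 = 2
C[1][0] = 0×1 + 0×1 = 0
C[1][1] = 0×2 + 0×1 = 0
Result: [[2, 2], [0, 0]]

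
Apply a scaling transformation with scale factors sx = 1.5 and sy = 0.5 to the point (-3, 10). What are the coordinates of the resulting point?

Scaling matrix:
[[1.50, 0], [0, 0.50]]
Result: (-3 × 1.5, 10 × 0.5) = (-4.5, 5)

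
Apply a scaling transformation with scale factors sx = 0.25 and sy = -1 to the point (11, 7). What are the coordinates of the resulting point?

Scaling matrix:
[[0.25, 0], [0, -1]]
Result: (11 × 0.25, 7 × -1) = (2.75, -7)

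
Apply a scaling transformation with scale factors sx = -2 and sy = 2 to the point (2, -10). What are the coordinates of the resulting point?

Scaling matrix:
[[-2, 0], [0, 2]]
Result: (2 × -2, -10 × 2) = (-4, -20)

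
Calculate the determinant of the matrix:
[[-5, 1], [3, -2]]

For a 2×2 matrix [[a, b], [c, d]], det = ad - bc
det = (-5)(-2) - (1)(3) = 10 - 3 = 7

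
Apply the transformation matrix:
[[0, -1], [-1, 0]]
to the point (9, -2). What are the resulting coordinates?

Matrix multiplication:
[[0, -1], [-1, 0]] × [9, -2]ᵀ
= [(0)(9) + (-1)(-2), (-1)(9) + (0)(-2)]ᵀ
= [2, -9]ᵀ
Result: (2, -9)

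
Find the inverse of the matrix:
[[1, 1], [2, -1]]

For [[a,b],[c,d]], inverse = (1/det)·[[d,-b],[-c,a]]
det = (1)(-1) - (1)(2) = -1 - 2 = -3
Inverse = (1/-3)·[[-1, -1], [-2, 1]]
= [[1/3, 1/3], [2/3, -1/3]]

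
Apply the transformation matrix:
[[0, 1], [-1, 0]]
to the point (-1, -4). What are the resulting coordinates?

Matrix multiplication:
[[0, 1], [-1, 0]] × [-1, -4]ᵀ
= [(0)(-1) + (1)(-4), (-1)(-1) + (0)(-4)]ᵀ
= [-4, 1]ᵀ
Result: (-4, 1)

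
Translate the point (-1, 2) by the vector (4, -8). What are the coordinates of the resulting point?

Translation by (4, -8) (homogeneous matrix [[1, 0, 4], [0, 1, -8], [0, 0, 1]]):
x' = -1 + 4 = 3
y' = 2 + -8 = -6
Result: (3, -6)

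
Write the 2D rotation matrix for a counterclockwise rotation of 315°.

Rotation matrix formula: [[cos θ, -sin θ], [sin θ, cos θ]]
For θ = 315°:
cos(315°) = √2/2
sin(315°) = -√2/2
Result: [[√2/2, √2/2], [-√2/2, √2/2]]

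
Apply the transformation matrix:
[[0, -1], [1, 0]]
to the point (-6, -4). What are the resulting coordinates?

Matrix multiplication:
[[0, -1], [1, 0]] × [-6, -4]ᵀ
= [(0)(-6) + (-1)(-4), (1)(-6) + (0)(-4)]ᵀ
= [4, -6]ᵀ
Result: (4, -6)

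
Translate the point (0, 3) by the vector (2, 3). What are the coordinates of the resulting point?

Translation by (2, 3) (homogeneous matrix [[1, 0, 2], [0, 1, 3], [0, 0, 1]]):
x' = 0 + 2 = 2
y' = 3 + 3 = 6
Result: (2, 6)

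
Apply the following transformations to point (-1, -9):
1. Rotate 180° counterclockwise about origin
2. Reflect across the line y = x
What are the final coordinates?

Step 1: Rotate 180° → (1, 9)
Step 2: Reflect across line y = x → (9, 1)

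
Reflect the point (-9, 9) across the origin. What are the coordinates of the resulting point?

Reflection across origin: (-9, 9) → (9, -9)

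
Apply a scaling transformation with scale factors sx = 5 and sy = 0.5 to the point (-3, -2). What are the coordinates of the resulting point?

Scaling matrix:
[[5, 0], [0, 0.50]]
Result: (-3 × 5, -2 × 0.5) = (-15, -1)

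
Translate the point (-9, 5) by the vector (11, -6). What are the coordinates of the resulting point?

Translation by (11, -6) (homogeneous matrix [[1, 0, 11], [0, 1, -6], [0, 0, 1]]):
x' = -9 + 11 = 2
y' = 5 + -6 = -1
Result: (2, -1)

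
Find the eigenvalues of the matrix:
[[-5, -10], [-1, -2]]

Characteristic equation: det(A - λI) = 0
λ² - (trace)λ + (det) = 0
trace = -5 + -2 = -7, det = (-5)(-2) - (-10)(-1) = 0
λ² - (-7)λ + (0) = 0
λ = (-7 ± √((-7)² - 4·(0))) / 2 = (-7 ± √49) / 2
Solving: λ = -7, 0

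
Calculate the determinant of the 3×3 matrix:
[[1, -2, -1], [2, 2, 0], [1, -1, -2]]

Expansion along first row:
det = 1·det([[2,0],[-1,-2]]) - -2·det([[2,0],[1,-2]]) + -1·det([[2,2],[1,-1]])
    = 1·(2·-2 - 0·-1) - -2·(2·-2 - 0·1) + -1·(2·-1 - 2·1)
    = 1·-4 - -2·-4 + -1·-4
    = -4 + -8 + 4 = -8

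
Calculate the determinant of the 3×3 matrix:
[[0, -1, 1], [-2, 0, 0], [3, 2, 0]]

Expansion along first row:
det = 0·det([[0,0],[2,0]]) - -1·det([[-2,0],[3,0]]) + 1·det([[-2,0],[3,2]])
    = 0·(0·0 - 0·2) - -1·(-2·0 - 0·3) + 1·(-2·2 - 0·3)
    = 0·0 - -1·0 + 1·-4
    = 0 + 0 + -4 = -4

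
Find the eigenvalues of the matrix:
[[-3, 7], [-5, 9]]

Characteristic equation: det(A - λI) = 0
λ² - (trace)λ + (det) = 0
trace = -3 + 9 = 6, det = (-3)(9) - (7)(-5) = 8
λ² - (6)λ + (8) = 0
λ = (6 ± √((6)² - 4·(8))) / 2 = (6 ± √4) / 2
Solving: λ = 2, 4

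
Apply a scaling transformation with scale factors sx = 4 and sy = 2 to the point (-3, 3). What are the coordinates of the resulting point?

Scaling matrix:
[[4, 0], [0, 2]]
Result: (-3 × 4, 3 × 2) = (-12, 6)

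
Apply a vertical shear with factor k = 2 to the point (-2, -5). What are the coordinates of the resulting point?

Shear matrix for vertical shear with factor k = 2:
[[1, 0], [2, 1]]
Result: (-2, -5) → (-2, -9)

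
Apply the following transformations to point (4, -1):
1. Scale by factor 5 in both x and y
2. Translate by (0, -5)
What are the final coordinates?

Step 1: Scale (4, -1) by 5 → (20, -5)
Step 2: Translate by (0, -5) → (20, -10)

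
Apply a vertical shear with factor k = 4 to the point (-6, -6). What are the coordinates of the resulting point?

Shear matrix for vertical shear with factor k = 4:
[[1, 0], [4, 1]]
Result: (-6, -6) → (-6, -30)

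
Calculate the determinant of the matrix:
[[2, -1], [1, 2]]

For a 2×2 matrix [[a, b], [c, d]], det = ad - bc
det = (2)(2) - (-1)(1) = 4 - -1 = 5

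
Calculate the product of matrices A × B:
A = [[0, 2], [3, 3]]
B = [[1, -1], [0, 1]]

Matrix multiplication:
C[0][0] = 0×1 + 2×0 = 0
C[0][1] = 0×-1 + 2×1 = 2
C[1][0] = 3×1 + 3×0 = 3
C[1][1] = 3×-1 + 3×1 = 0
Result: [[0, 2], [3, 0]]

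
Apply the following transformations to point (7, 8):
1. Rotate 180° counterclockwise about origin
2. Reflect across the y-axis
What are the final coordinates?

Step 1: Rotate 180° → (-7, -8)
Step 2: Reflect across y-axis → (7, -8)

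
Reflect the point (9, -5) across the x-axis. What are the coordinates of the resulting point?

Reflection across x-axis: (9, -5) → (9, 5)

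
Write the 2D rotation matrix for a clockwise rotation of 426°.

Rotation matrix formula: [[cos θ, -sin θ], [sin θ, cos θ]]
A clockwise rotation by 426° is equivalent to a counterclockwise rotation by -426°.
For θ = -426°:
cos(-426°) = 0.4067
sin(-426°) = -0.9135
Result: [[0.4067, 0.9135], [-0.9135, 0.4067]]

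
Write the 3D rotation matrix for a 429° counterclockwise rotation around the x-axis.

Rotation matrix for counterclockwise 429° around x-axis:
cos(429°) = 0.3584, sin(429°) = 0.9336
Result: [[1, 0, 0], [0, 0.3584, -0.9336], [0, 0.9336, 0.3584]]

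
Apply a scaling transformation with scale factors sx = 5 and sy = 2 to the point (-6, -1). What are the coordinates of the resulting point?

Scaling matrix:
[[5, 0], [0, 2]]
Result: (-6 × 5, -1 × 2) = (-30, -2)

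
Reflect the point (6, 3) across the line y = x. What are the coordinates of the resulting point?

Reflection across line y = x: (6, 3) → (3, 6)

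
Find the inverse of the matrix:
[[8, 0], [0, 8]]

For [[a,b],[c,d]], inverse = (1/det)·[[d,-b],[-c,a]]
det = (8)(8) - (0)(0) = 64 - 0 = 64
Inverse = (1/64)·[[8, 0], [0, 8]]
= [[1/8, 0], [0, 1/8]]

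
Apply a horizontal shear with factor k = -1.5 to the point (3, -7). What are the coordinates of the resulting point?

Shear matrix for horizontal shear with factor k = -1.5:
[[1, -1.50], [0, 1]]
Result: (3, -7) → (13.5, -7)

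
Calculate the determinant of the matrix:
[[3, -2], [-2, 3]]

For a 2×2 matrix [[a, b], [c, d]], det = ad - bc
det = (3)(3) - (-2)(-2) = 9 - 4 = 5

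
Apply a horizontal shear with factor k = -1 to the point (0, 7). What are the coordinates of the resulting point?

Shear matrix for horizontal shear with factor k = -1:
[[1, -1], [0, 1]]
Result: (0, 7) → (-7, 7)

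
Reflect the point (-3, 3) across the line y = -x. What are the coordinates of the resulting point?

Reflection across line y = -x: (-3, 3) → (-3, 3)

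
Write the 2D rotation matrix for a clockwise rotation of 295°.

Rotation matrix formula: [[cos θ, -sin θ], [sin θ, cos θ]]
A clockwise rotation by 295° is equivalent to a counterclockwise rotation by -295°.
For θ = -295°:
cos(-295°) = 0.4226
sin(-295°) = 0.9063
Result: [[0.4226, -0.9063], [0.9063, 0.4226]]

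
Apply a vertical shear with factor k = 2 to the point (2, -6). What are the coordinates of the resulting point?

Shear matrix for vertical shear with factor k = 2:
[[1, 0], [2, 1]]
Result: (2, -6) → (2, -2)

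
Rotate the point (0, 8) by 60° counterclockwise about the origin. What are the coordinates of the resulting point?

Rotation matrix for 60°: [[cos 60°, -sin 60°], [sin 60°, cos 60°]] ≈ [[0.500000, -0.866025], [0.866025, 0.500000]]
[[0.500000, -0.866025], [0.866025, 0.500000]] × [0, 8]ᵀ ≈ [-6.9282, 4]ᵀ
Result: (-6.9282, 4)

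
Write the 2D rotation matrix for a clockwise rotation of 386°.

Rotation matrix formula: [[cos θ, -sin θ], [sin θ, cos θ]]
A clockwise rotation by 386° is equivalent to a counterclockwise rotation by -386°.
For θ = -386°:
cos(-386°) = 0.8988
sin(-386°) = -0.4384
Result: [[0.8988, 0.4384], [-0.4384, 0.8988]]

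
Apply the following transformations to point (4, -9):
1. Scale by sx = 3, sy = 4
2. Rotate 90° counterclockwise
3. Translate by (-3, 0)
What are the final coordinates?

Step 1: Scale → (12, -36)
Step 2: Rotate 90° → (36, 12)
Step 3: Translate → (33, 12)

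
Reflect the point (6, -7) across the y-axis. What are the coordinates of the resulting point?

Reflection across y-axis: (6, -7) → (-6, -7)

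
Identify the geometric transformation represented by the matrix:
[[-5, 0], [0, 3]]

This matrix represents: non-uniform scaling by sx = -5, sy = 3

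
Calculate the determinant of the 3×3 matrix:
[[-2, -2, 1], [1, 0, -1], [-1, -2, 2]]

Expansion along first row:
det = -2·det([[0,-1],[-2,2]]) - -2·det([[1,-1],[-1,2]]) + 1·det([[1,0],[-1,-2]])
    = -2·(0·2 - -1·-2) - -2·(1·2 - -1·-1) + 1·(1·-2 - 0·-1)
    = -2·-2 - -2·1 + 1·-2
    = 4 + 2 + -2 = 4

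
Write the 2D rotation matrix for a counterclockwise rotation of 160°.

Rotation matrix formula: [[cos θ, -sin θ], [sin θ, cos θ]]
For θ = 160°:
cos(160°) = -0.9397
sin(160°) = 0.3420
Result: [[-0.9397, -0.3420], [0.3420, -0.9397]]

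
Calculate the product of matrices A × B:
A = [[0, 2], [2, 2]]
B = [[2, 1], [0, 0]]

Matrix multiplication:
C[0][0] = 0×2 + 2×0 = 0
C[0][1] = 0×1 + 2×0 = 0
C[1][0] = 2×2 + 2×0 = 4
C[1][1] = 2×1 + 2×0 = 2
Result: [[0, 0], [4, 2]]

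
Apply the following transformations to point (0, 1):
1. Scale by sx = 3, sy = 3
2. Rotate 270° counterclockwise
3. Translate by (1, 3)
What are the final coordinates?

Step 1: Scale → (0, 3)
Step 2: Rotate 270° → (3, 0)
Step 3: Translate → (4, 3)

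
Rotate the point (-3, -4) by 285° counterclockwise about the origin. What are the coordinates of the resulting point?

Rotation matrix for 285°: [[cos 285°, -sin 285°], [sin 285°, cos 285°]] ≈ [[0.258819, 0.965926], [-0.965926, 0.258819]]
[[0.258819, 0.965926], [-0.965926, 0.258819]] × [-3, -4]ᵀ ≈ [-4.6402, 1.8625]ᵀ
Result: (-4.6402, 1.8625)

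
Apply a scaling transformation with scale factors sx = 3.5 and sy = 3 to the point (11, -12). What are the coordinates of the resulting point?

Scaling matrix:
[[3.50, 0], [0, 3]]
Result: (11 × 3.5, -12 × 3) = (38.5, -36)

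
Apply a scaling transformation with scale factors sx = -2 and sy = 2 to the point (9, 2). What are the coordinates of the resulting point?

Scaling matrix:
[[-2, 0], [0, 2]]
Result: (9 × -2, 2 × 2) = (-18, 4)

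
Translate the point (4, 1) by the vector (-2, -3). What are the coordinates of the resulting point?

Translation by (-2, -3) (homogeneous matrix [[1, 0, -2], [0, 1, -3], [0, 0, 1]]):
x' = 4 + -2 = 2
y' = 1 + -3 = -2
Result: (2, -2)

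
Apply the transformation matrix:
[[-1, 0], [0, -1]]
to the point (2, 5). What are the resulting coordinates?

Matrix multiplication:
[[-1, 0], [0, -1]] × [2, 5]ᵀ
= [(-1)(2) + (0)(5), (0)(2) + (-1)(5)]ᵀ
= [-2, -5]ᵀ
Result: (-2, -5)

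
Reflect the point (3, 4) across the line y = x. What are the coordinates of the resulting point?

Reflection across line y = x: (3, 4) → (4, 3)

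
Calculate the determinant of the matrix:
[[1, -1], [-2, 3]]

For a 2×2 matrix [[a, b], [c, d]], det = ad - bc
det = (1)(3) - (-1)(-2) = 3 - 2 = 1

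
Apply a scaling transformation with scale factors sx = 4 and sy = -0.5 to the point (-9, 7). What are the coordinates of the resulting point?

Scaling matrix:
[[4, 0], [0, -0.50]]
Result: (-9 × 4, 7 × -0.5) = (-36, -3.5)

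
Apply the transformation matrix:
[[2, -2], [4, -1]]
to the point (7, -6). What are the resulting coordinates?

Matrix multiplication:
[[2, -2], [4, -1]] × [7, -6]ᵀ
= [(2)(7) + (-2)(-6), (4)(7) + (-1)(-6)]ᵀ
= [26, 34]ᵀ
Result: (26, 34)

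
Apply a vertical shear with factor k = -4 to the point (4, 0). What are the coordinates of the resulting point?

Shear matrix for vertical shear with factor k = -4:
[[1, 0], [-4, 1]]
Result: (4, 0) → (4, -16)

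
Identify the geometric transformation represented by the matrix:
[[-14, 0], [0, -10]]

This matrix represents: non-uniform scaling by sx = -14, sy = -10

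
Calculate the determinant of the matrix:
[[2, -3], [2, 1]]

For a 2×2 matrix [[a, b], [c, d]], det = ad - bc
det = (2)(1) - (-3)(2) = 2 - -6 = 8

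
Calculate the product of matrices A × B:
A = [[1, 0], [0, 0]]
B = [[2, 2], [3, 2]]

Matrix multiplication:
C[0][0] = 1×2 + 0×3 = 2
C[0][1] = 1×2 + 0×2 = 2
C[1][0] = 0×2 + 0×3 = 0
C[1][1] = 0×2 + 0×2 = 0
Result: [[2, 2], [0, 0]]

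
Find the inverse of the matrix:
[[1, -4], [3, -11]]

For [[a,b],[c,d]], inverse = (1/det)·[[d,-b],[-c,a]]
det = (1)(-11) - (-4)(3) = -11 - -12 = 1
Inverse = [[-11, 4], [-3, 1]]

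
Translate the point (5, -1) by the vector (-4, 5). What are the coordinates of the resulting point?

Translation by (-4, 5) (homogeneous matrix [[1, 0, -4], [0, 1, 5], [0, 0, 1]]):
x' = 5 + -4 = 1
y' = -1 + 5 = 4
Result: (1, 4)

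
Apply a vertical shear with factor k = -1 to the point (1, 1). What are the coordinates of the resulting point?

Shear matrix for vertical shear with factor k = -1:
[[1, 0], [-1, 1]]
Result: (1, 1) → (1, 0)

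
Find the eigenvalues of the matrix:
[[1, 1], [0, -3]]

Characteristic equation: det(A - λI) = 0
λ² - (trace)λ + (det) = 0
trace = 1 + -3 = -2, det = (1)(-3) - (1)(0) = -3
λ² - (-2)λ + (-3) = 0
λ = (-2 ± √((-2)² - 4·(-3))) / 2 = (-2 ± √16) / 2
Solving: λ = -3, 1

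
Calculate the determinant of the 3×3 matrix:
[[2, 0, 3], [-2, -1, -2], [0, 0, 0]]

Expansion along first row:
det = 2·det([[-1,-2],[0,0]]) - 0·det([[-2,-2],[0,0]]) + 3·det([[-2,-1],[0,0]])
    = 2·(-1·0 - -2·0) - 0·(-2·0 - -2·0) + 3·(-2·0 - -1·0)
    = 2·0 - 0·0 + 3·0
    = 0 + 0 + 0 = 0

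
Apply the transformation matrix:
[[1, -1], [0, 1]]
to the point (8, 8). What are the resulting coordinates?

Matrix multiplication:
[[1, -1], [0, 1]] × [8, 8]ᵀ
= [(1)(8) + (-1)(8), (0)(8) + (1)(8)]ᵀ
= [0, 8]ᵀ
Result: (0, 8)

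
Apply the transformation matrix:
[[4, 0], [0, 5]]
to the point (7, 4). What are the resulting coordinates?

Matrix multiplication:
[[4, 0], [0, 5]] × [7, 4]ᵀ
= [(4)(7) + (0)(4), (0)(7) + (5)(4)]ᵀ
= [28, 20]ᵀ
Result: (28, 20)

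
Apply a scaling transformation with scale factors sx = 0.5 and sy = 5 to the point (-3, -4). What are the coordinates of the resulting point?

Scaling matrix:
[[0.50, 0], [0, 5]]
Result: (-3 × 0.5, -4 × 5) = (-1.5, -20)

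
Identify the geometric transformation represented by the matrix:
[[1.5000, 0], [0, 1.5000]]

This matrix represents: uniform scaling by factor 1.5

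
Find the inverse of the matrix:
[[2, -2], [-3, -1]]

For [[a,b],[c,d]], inverse = (1/det)·[[d,-b],[-c,a]]
det = (2)(-1) - (-2)(-3) = -2 - 6 = -8
Inverse = (1/-8)·[[-1, 2], [3, 2]]
= [[1/8, -1/4], [-3/8, -1/4]]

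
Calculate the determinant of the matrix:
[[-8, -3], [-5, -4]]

For a 2×2 matrix [[a, b], [c, d]], det = ad - bc
det = (-8)(-4) - (-3)(-5) = 32 - 15 = 17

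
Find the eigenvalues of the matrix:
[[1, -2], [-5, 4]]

Characteristic equation: det(A - λI) = 0
λ² - (trace)λ + (det) = 0
trace = 1 + 4 = 5, det = (1)(4) - (-2)(-5) = -6
λ² - (5)λ + (-6) = 0
λ = (5 ± √((5)² - 4·(-6))) / 2 = (5 ± √49) / 2
Solving: λ = -1, 6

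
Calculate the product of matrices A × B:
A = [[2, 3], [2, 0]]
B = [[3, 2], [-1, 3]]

Matrix multiplication:
C[0][0] = 2×3 + 3×-1 = 3
C[0][1] = 2×2 + 3×3 = 13
C[1][0] = 2×3 + 0×-1 = 6
C[1][1] = 2×2 + 0×3 = 4
Result: [[3, 13], [6, 4]]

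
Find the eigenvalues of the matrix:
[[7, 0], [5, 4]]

Characteristic equation: det(A - λI) = 0
λ² - (trace)λ + (det) = 0
trace = 7 + 4 = 11, det = (7)(4) - (0)(5) = 28
λ² - (11)λ + (28) = 0
λ = (11 ± √((11)² - 4·(28))) / 2 = (11 ± √9) / 2
Solving: λ = 4, 7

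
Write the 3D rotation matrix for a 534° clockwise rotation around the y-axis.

Rotation matrix for clockwise 534° around y-axis:
A clockwise rotation by 534° is a counterclockwise rotation by -534°.
cos(-534°) = -0.9945, sin(-534°) = -0.1045
Result: [[-0.9945, 0, -0.1045], [0, 1, 0], [0.1045, 0, -0.9945]]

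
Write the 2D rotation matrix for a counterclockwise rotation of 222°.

Rotation matrix formula: [[cos θ, -sin θ], [sin θ, cos θ]]
For θ = 222°:
cos(222°) = -0.7431
sin(222°) = -0.6691
Result: [[-0.7431, 0.6691], [-0.6691, -0.7431]]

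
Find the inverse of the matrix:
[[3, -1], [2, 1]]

For [[a,b],[c,d]], inverse = (1/det)·[[d,-b],[-c,a]]
det = (3)(1) - (-1)(2) = 3 - -2 = 5
Inverse = (1/5)·[[1, 1], [-2, 3]]
= [[1/5, 1/5], [-2/5, 3/5]]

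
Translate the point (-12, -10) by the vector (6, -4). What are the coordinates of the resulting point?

Translation by (6, -4) (homogeneous matrix [[1, 0, 6], [0, 1, -4], [0, 0, 1]]):
x' = -12 + 6 = -6
y' = -10 + -4 = -14
Result: (-6, -14)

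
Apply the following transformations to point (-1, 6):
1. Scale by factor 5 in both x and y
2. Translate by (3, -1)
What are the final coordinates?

Step 1: Scale (-1, 6) by 5 → (-5, 30)
Step 2: Translate by (3, -1) → (-2, 29)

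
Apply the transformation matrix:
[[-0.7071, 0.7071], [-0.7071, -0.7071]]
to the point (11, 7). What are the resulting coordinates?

Matrix multiplication:
[[-0.7071, 0.7071], [-0.7071, -0.7071]] × [11, 7]ᵀ
= [(-0.7071)(11) + (0.7071)(7), (-0.7071)(11) + (-0.7071)(7)]ᵀ
= [-2.8284, -12.7278]ᵀ
Result: (-2.8284, -12.7278)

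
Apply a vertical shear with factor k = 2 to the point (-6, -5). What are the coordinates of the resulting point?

Shear matrix for vertical shear with factor k = 2:
[[1, 0], [2, 1]]
Result: (-6, -5) → (-6, -17)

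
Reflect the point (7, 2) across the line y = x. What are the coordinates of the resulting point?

Reflection across line y = x: (7, 2) → (2, 7)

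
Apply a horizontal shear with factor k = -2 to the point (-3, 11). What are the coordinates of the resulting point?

Shear matrix for horizontal shear with factor k = -2:
[[1, -2], [0, 1]]
Result: (-3, 11) → (-25, 11)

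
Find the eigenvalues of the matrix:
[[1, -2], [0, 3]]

Characteristic equation: det(A - λI) = 0
λ² - (trace)λ + (det) = 0
trace = 1 + 3 = 4, det = (1)(3) - (-2)(0) = 3
λ² - (4)λ + (3) = 0
λ = (4 ± √((4)² - 4·(3))) / 2 = (4 ± √4) / 2
Solving: λ = 1, 3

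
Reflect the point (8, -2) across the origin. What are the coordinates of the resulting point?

Reflection across origin: (8, -2) → (-8, 2)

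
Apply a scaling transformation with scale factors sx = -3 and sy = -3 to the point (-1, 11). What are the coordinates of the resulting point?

Scaling matrix:
[[-3, 0], [0, -3]]
Result: (-1 × -3, 11 × -3) = (3, -33)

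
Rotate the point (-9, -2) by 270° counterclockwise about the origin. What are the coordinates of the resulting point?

Rotation matrix for 270°: [[cos 270°, -sin 270°], [sin 270°, cos 270°]] = [[0, 1], [-1, 0]]
[[0, 1], [-1, 0]] × [-9, -2]ᵀ = [-2, 9]ᵀ
Result: (-2, 9)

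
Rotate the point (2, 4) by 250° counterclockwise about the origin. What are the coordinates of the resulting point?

Rotation matrix for 250°: [[cos 250°, -sin 250°], [sin 250°, cos 250°]] ≈ [[-0.342020, 0.939693], [-0.939693, -0.342020]]
[[-0.342020, 0.939693], [-0.939693, -0.342020]] × [2, 4]ᵀ ≈ [3.0747, -3.2475]ᵀ
Result: (3.0747, -3.2475)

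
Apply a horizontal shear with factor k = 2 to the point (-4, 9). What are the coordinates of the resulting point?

Shear matrix for horizontal shear with factor k = 2:
[[1, 2], [0, 1]]
Result: (-4, 9) → (14, 9)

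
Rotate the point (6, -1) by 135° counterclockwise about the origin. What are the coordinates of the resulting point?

Rotation matrix for 135°: [[cos 135°, -sin 135°], [sin 135°, cos 135°]] ≈ [[-0.707107, -0.707107], [0.707107, -0.707107]]
[[-0.707107, -0.707107], [0.707107, -0.707107]] × [6, -1]ᵀ ≈ [-3.5355, 4.9497]ᵀ
Result: (-3.5355, 4.9497)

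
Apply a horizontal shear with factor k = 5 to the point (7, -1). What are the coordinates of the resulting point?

Shear matrix for horizontal shear with factor k = 5:
[[1, 5], [0, 1]]
Result: (7, -1) → (2, -1)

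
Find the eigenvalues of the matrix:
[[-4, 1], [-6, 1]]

Characteristic equation: det(A - λI) = 0
λ² - (trace)λ + (det) = 0
trace = -4 + 1 = -3, det = (-4)(1) - (1)(-6) = 2
λ² - (-3)λ + (2) = 0
λ = (-3 ± √((-3)² - 4·(2))) / 2 = (-3 ± √1) / 2
Solving: λ = -2, -1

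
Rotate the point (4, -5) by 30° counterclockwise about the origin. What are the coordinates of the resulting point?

Rotation matrix for 30°: [[cos 30°, -sin 30°], [sin 30°, cos 30°]] ≈ [[0.866025, -0.500000], [0.500000, 0.866025]]
[[0.866025, -0.500000], [0.500000, 0.866025]] × [4, -5]ᵀ ≈ [5.9641, -2.3301]ᵀ
Result: (5.9641, -2.3301)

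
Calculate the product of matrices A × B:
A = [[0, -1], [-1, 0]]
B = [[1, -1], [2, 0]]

Matrix multiplication:
C[0][0] = 0×1 + -1×2 = -2
C[0][1] = 0×-1 + -1×0 = 0
C[1][0] = -1×1 + 0×2 = -1
C[1][1] = -1×-1 + 0×0 = 1
Result: [[-2, 0], [-1, 1]]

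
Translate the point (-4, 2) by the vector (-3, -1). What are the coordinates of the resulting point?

Translation by (-3, -1) (homogeneous matrix [[1, 0, -3], [0, 1, -1], [0, 0, 1]]):
x' = -4 + -3 = -7
y' = 2 + -1 = 1
Result: (-7, 1)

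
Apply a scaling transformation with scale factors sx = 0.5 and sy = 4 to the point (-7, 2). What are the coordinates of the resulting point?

Scaling matrix:
[[0.50, 0], [0, 4]]
Result: (-7 × 0.5, 2 × 4) = (-3.5, 8)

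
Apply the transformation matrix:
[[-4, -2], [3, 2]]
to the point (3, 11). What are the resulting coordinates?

Matrix multiplication:
[[-4, -2], [3, 2]] × [3, 11]ᵀ
= [(-4)(3) + (-2)(11), (3)(3) + (2)(11)]ᵀ
= [-34, 31]ᵀ
Result: (-34, 31)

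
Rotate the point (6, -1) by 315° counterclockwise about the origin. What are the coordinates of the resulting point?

Rotation matrix for 315°: [[cos 315°, -sin 315°], [sin 315°, cos 315°]] ≈ [[0.707107, 0.707107], [-0.707107, 0.707107]]
[[0.707107, 0.707107], [-0.707107, 0.707107]] × [6, -1]ᵀ ≈ [3.5355, -4.9497]ᵀ
Result: (3.5355, -4.9497)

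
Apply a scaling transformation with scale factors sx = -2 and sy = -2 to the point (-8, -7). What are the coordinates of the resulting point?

Scaling matrix:
[[-2, 0], [0, -2]]
Result: (-8 × -2, -7 × -2) = (16, 14)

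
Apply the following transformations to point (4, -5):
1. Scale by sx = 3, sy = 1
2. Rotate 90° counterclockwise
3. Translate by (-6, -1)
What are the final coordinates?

Step 1: Scale → (12, -5)
Step 2: Rotate 90° → (5, 12)
Step 3: Translate → (-1, 11)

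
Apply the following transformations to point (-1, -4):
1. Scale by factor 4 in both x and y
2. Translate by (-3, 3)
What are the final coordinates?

Step 1: Scale (-1, -4) by 4 → (-4, -16)
Step 2: Translate by (-3, 3) → (-7, -13)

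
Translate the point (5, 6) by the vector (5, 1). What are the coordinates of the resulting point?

Translation by (5, 1) (homogeneous matrix [[1, 0, 5], [0, 1, 1], [0, 0, 1]]):
x' = 5 + 5 = 10
y' = 6 + 1 = 7
Result: (10, 7)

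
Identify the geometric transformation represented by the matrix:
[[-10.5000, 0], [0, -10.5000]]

This matrix represents: uniform scaling by factor -10.5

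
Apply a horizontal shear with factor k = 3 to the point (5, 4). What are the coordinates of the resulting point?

Shear matrix for horizontal shear with factor k = 3:
[[1, 3], [0, 1]]
Result: (5, 4) → (17, 4)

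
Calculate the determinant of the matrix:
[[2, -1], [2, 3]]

For a 2×2 matrix [[a, b], [c, d]], det = ad - bc
det = (2)(3) - (-1)(2) = 6 - -2 = 8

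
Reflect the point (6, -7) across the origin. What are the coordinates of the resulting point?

Reflection across origin: (6, -7) → (-6, 7)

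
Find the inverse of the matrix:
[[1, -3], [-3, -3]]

For [[a,b],[c,d]], inverse = (1/det)·[[d,-b],[-c,a]]
det = (1)(-3) - (-3)(-3) = -3 - 9 = -12
Inverse = (1/-12)·[[-3, 3], [3, 1]]
= [[1/4, -1/4], [-1/4, -1/12]]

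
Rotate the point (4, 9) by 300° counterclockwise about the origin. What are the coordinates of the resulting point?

Rotation matrix for 300°: [[cos 300°, -sin 300°], [sin 300°, cos 300°]] ≈ [[0.500000, 0.866025], [-0.866025, 0.500000]]
[[0.500000, 0.866025], [-0.866025, 0.500000]] × [4, 9]ᵀ ≈ [9.7942, 1.0359]ᵀ
Result: (9.7942, 1.0359)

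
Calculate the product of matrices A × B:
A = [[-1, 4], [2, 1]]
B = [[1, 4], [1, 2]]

Matrix multiplication:
C[0][0] = -1×1 + 4×1 = 3
C[0][1] = -1×4 + 4×2 = 4
C[1][0] = 2×1 + 1×1 = 3
C[1][1] = 2×4 + 1×2 = 10
Result: [[3, 4], [3, 10]]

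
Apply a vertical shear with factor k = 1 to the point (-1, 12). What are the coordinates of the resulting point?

Shear matrix for vertical shear with factor k = 1:
[[1, 0], [1, 1]]
Result: (-1, 12) → (-1, 11)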